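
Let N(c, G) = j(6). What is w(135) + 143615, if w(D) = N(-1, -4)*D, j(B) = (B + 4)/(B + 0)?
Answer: 143840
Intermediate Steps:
j(B) = (4 + B)/B
N(c, G) = 5/3 (N(c, G) = (4 + 6)/6 = (⅙)*10 = 5/3)
w(D) = 5*D/3
w(135) + 143615 = (5/3)*135 + 143615 = 225 + 143615 = 143840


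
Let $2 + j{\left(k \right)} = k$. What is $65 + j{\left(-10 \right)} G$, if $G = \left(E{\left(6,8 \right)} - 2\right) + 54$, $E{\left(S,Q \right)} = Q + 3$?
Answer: $-691$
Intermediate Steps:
$E{\left(S,Q \right)} = 3 + Q$
$j{\left(k \right)} = -2 + k$
$G = 63$ ($G = \left(\left(3 + 8\right) - 2\right) + 54 = \left(11 - 2\right) + 54 = 9 + 54 = 63$)
$65 + j{\left(-10 \right)} G = 65 + \left(-2 - 10\right) 63 = 65 - 756 = -691$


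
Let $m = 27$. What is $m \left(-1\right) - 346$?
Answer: $-373$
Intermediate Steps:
$m \left(-1\right) - 346 = 27 \left(-1\right) - 346 = -27 - 346 = -373$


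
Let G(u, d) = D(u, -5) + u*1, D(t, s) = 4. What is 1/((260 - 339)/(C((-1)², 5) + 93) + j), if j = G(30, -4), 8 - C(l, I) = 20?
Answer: 81/2675 ≈ 0.030280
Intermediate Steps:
C(l, I) = -12 (C(l, I) = 8 - 1*20 = 8 - 20 = -12)
G(u, d) = 4 + u (G(u, d) = 4 + u*1 = 4 + u)
j = 34 (j = 4 + 30 = 34)
1/((260 - 339)/(C((-1)², 5) + 93) + j) = 1/((260 - 339)/(-12 + 93) + 34) = 1/(-79/81 + 34) = 1/(2675/81) = 81/2675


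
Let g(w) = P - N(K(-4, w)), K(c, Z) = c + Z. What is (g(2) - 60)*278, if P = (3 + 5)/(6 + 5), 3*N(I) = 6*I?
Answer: -169024/11 ≈ -15366.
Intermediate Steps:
K(c, Z) = Z + c
N(I) = 2*I (N(I) = (6*I)/3 = 2*I)
P = 8/11 ≈ 0.72727
g(w) = 96/11 - 2*w (g(w) = 8/11 - 2*(w - 4) = 8/11 - 2*(-4 + w) = 8/11 - (-8 + 2*w) = 8/11 + (8 - 2*w) = 96/11 - 2*w)
(g(2) - 60)*278 = ((96/11 - 2*2) - 60)*278 = ((96/11 - 4) - 60)*278 = (52/11 - 60)*278 = -608/11*278 = -169024/11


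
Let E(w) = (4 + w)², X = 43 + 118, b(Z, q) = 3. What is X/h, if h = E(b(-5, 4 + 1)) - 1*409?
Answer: -161/360 ≈ -0.44722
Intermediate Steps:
X = 161
h = -360 (h = (4 + 3)² - 1*409 = 7² - 409 = 49 - 409 = -360)
X/h = 161/(-360) = 161*(-1/360) = -161/360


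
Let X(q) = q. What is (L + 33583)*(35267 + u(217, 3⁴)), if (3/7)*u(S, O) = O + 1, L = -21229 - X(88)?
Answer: 1304795750/3 ≈ 4.3493e+8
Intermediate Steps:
L = -21317 (L = -21229 - 1*88 = -21229 - 88 = -21317)
u(S, O) = 7/3 + 7*O/3 (u(S, O) = 7*(O + 1)/3 = 7*(1 + O)/3 = 7/3 + 7*O/3)
(L + 33583)*(35267 + u(217, 3⁴)) = (-21317 + 33583)*(35267 + (7/3 + (7/3)*3⁴)) = 12266*(35267 + (7/3 + (7/3)*81)) = 12266*(35267 + (7/3 + 189)) = 12266*(35267 + 574/3) = 12266*(106375/3) = 1304795750/3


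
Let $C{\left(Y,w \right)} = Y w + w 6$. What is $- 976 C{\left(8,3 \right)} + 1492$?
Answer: $-39500$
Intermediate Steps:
$C{\left(Y,w \right)} = 6 w + Y w$ ($C{\left(Y,w \right)} = Y w + 6 w = 6 w + Y w$)
$- 976 C{\left(8,3 \right)} + 1492 = - 976 \cdot 3 \left(6 + 8\right) + 1492 = - 976 \cdot 3 \cdot 14 + 1492 = \left(-976\right) 42 + 1492 = -40992 + 1492 = -39500$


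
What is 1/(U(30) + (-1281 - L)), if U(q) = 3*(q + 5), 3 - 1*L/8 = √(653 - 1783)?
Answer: -15/18904 - I*√1130/189040 ≈ -0.00079348 - 0.00017782*I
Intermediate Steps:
L = 24 - 8*I*√1130 (L = 24 - 8*√(653 - 1783) = 24 - 8*I*√1130 ≈ 24.0 - 268.92*I)
U(q) = 15 + 3*q (U(q) = 3*(5 + q) = 15 + 3*q)
1/(U(30) + (-1281 - L)) = 1/((15 + 3*30) + (-1281 - (24 - 8*I*√1130))) = 1/((15 + 90) + (-1281 + (-24 + 8*I*√1130))) = 1/(105 + (-1305 + 8*I*√1130)) = 1/(-1200 + 8*I*√1130)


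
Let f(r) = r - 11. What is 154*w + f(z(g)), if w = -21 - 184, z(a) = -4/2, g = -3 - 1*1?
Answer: -31583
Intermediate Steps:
g = -4 (g = -3 - 1 = -4)
z(a) = -2 (z(a) = -4*½ = -2)
w = -205
f(r) = -11 + r
154*w + f(z(g)) = 154*(-205) + (-11 - 2) = -31570 - 13 = -31583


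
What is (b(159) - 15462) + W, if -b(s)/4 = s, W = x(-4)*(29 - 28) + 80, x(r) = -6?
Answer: -16024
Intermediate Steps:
W = 74 (W = -6*(29 - 28) + 80 = -6*1 + 80 = -6 + 80 = 74)
b(s) = -4*s
(b(159) - 15462) + W = (-4*159 - 15462) + 74 = (-636 - 15462) + 74 = -16098 + 74 = -16024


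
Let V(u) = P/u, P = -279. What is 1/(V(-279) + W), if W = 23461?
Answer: 1/23462 ≈ 4.2622e-5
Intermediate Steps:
V(u) = -279/u
1/(V(-279) + W) = 1/(-279/(-279) + 23461) = 1/(-279*(-1/279) + 23461) = 1/(1 + 23461) = 1/23462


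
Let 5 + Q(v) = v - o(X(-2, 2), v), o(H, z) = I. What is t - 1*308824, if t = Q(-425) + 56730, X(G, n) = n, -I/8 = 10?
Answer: -252444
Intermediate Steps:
I = -80 (I = -8*10 = -80)
o(H, z) = -80
Q(v) = 75 + v (Q(v) = -5 + (v - 1*(-80)) = -5 + (v + 80) = -5 + (80 + v) = 75 + v)
t = 56380 (t = (75 - 425) + 56730 = -350 + 56730 = 56380)
t - 1*308824 = 56380 - 1*308824 = 56380 - 308824 = -252444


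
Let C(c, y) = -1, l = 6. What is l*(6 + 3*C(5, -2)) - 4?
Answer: 14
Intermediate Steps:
l*(6 + 3*C(5, -2)) - 4 = 6*(6 + 3*(-1)) - 4 = 6*(6 - 3) - 4 = 6*3 - 4 = 18 - 4 = 14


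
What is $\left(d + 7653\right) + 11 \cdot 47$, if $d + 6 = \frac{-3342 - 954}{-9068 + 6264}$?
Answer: $\frac{5724038}{701} \approx 8165.5$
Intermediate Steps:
$d = - \frac{3132}{701}$ ($d = -6 + \frac{-3342 - 954}{-9068 + 6264} = -6 - \frac{4296}{-2804} = -6 - - \frac{1074}{701} = -6 + \frac{1074}{701} = - \frac{3132}{701} \approx -4.4679$)
$\left(d + 7653\right) + 11 \cdot 47 = \left(- \frac{3132}{701} + 7653\right) + 11 \cdot 47 = \frac{5361621}{701} + 517 = \frac{5724038}{701}$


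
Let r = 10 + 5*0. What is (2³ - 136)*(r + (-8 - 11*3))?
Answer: 3968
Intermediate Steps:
r = 10 (r = 10 + 0 = 10)
(2³ - 136)*(r + (-8 - 11*3)) = (2³ - 136)*(10 + (-8 - 11*3)) = (8 - 136)*(10 + (-8 - 33)) = -128*(10 - 41) = -128*(-31) = 3968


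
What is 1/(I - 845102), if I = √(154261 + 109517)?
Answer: -422551/357098563313 - √263778/714197126626 ≈ -1.1840e-6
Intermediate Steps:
I = √263778 ≈ 513.59
1/(I - 845102) = 1/(√263778 - 845102) = 1/(-845102 + √263778)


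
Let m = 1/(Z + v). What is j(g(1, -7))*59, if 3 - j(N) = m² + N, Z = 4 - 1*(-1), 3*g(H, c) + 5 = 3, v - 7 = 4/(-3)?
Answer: 662983/3072 ≈ 215.81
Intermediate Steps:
v = 17/3 (v = 7 + 4/(-3) = 7 + 4*(-⅓) = 7 - 4/3 = 17/3 ≈ 5.6667)
g(H, c) = -⅔ (g(H, c) = -5/3 + (⅓)*3 = -5/3 + 1 = -⅔)
Z = 5 (Z = 4 + 1 = 5)
m = 3/32 (m = 1/(5 + 17/3) = 1/(32/3) = 3/32 ≈ 0.093750)
j(N) = 3063/1024 - N (j(N) = 3 - ((3/32)² + N) = 3 - (9/1024 + N) = 3 + (-9/1024 - N) = 3063/1024 - N)
j(g(1, -7))*59 = (3063/1024 - 1*(-⅔))*59 = (3063/1024 + ⅔)*59 = (11237/3072)*59 = 662983/3072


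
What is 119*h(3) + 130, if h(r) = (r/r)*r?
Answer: 487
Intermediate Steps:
h(r) = r (h(r) = 1*r = r)
119*h(3) + 130 = 119*3 + 130 = 357 + 130 = 487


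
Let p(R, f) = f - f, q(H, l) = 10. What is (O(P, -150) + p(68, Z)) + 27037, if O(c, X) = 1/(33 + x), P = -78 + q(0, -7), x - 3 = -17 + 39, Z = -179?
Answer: 1568147/58 ≈ 27037.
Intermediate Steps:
x = 25 (x = 3 + (-17 + 39) = 3 + 22 = 25)
P = -68 (P = -78 + 10 = -68)
O(c, X) = 1/58 (O(c, X) = 1/(33 + 25) = 1/58)
p(R, f) = 0
(O(P, -150) + p(68, Z)) + 27037 = (1/58 + 0) + 27037 = 1/58 + 27037 = 1568147/58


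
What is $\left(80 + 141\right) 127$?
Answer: $28067$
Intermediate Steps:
$\left(80 + 141\right) 127 = 221 \cdot 127 = 28067$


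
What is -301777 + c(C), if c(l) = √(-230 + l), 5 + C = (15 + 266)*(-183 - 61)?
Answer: -301777 + I*√68799 ≈ -3.0178e+5 + 262.3*I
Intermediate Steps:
C = -68569 (C = -5 + (15 + 266)*(-183 - 61) = -5 + 281*(-244) = -5 - 68564 = -68569)
-301777 + c(C) = -301777 + √(-230 - 68569) = -301777 + √(-68799) = -301777 + I*√68799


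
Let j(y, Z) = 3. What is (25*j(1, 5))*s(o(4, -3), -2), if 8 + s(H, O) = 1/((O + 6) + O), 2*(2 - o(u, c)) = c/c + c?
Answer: -1125/2 ≈ -562.50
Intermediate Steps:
o(u, c) = 3/2 - c/2 (o(u, c) = 2 - (c/c + c)/2 = 2 - (1 + c)/2 = 2 + (-1/2 - c/2) = 3/2 - c/2)
s(H, O) = -8 + 1/(6 + 2*O) (s(H, O) = -8 + 1/((O + 6) + O) = -8 + 1/((6 + O) + O) = -8 + 1/(6 + 2*O))
(25*j(1, 5))*s(o(4, -3), -2) = (25*3)*((-47 - 16*(-2))/(2*(3 - 2))) = 75*((1/2)*(-47 + 32)/1) = 75*((1/2)*1*(-15)) = 75*(-15/2) = -1125/2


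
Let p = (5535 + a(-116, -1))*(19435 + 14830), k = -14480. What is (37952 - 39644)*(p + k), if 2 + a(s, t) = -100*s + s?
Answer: -986559558300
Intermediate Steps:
a(s, t) = -2 - 99*s (a(s, t) = -2 + (-100*s + s) = -2 - 99*s)
p = 583087505 (p = (5535 + (-2 - 99*(-116)))*(19435 + 14830) = (5535 + (-2 + 11484))*34265 = (5535 + 11482)*34265 = 17017*34265 = 583087505)
(37952 - 39644)*(p + k) = (37952 - 39644)*(583087505 - 14480) = -1692*583073025 = -986559558300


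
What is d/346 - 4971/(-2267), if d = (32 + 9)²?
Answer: 5530793/784382 ≈ 7.0511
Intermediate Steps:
d = 1681 (d = 41² = 1681)
d/346 - 4971/(-2267) = 1681/346 - 4971/(-2267) = 1681*(1/346) - 4971*(-1/2267) = 1681/346 + 4971/2267 = 5530793/784382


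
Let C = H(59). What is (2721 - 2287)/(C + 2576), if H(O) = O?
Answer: 14/85 ≈ 0.16471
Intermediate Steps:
C = 59
(2721 - 2287)/(C + 2576) = (2721 - 2287)/(59 + 2576) = 434/2635 = 434*(1/2635) = 14/85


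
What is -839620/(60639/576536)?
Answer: -484071156320/60639 ≈ -7.9828e+6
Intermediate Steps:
-839620/(60639/576536) = -839620/(60639*(1/576536)) = -839620/60639/576536 = -839620*576536/60639 = -484071156320/60639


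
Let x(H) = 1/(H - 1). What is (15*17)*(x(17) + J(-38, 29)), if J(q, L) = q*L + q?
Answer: -4650945/16 ≈ -2.9068e+5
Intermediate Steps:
x(H) = 1/(-1 + H)
J(q, L) = q + L*q (J(q, L) = L*q + q = q + L*q)
(15*17)*(x(17) + J(-38, 29)) = (15*17)*(1/(-1 + 17) - 38*(1 + 29)) = 255*(1/16 - 38*30) = 255*(1/16 - 1140) = 255*(-18239/16) = -4650945/16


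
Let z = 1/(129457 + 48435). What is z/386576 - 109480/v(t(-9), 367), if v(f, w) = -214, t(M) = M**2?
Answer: 3764402896334187/7358259223744 ≈ 511.59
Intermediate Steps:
z = 1/177892 ≈ 5.6214e-6
z/386576 - 109480/v(t(-9), 367) = (1/177892)/386576 - 109480/(-214) = (1/177892)*(1/386576) - 109480*(-1/214) = 1/68768777792 + 54740/107 = 3764402896334187/7358259223744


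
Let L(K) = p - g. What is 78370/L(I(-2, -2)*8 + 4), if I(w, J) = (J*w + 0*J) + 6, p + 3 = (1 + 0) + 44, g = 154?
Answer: -39185/56 ≈ -699.73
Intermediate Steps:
p = 42 (p = -3 + ((1 + 0) + 44) = -3 + (1 + 44) = -3 + 45 = 42)
I(w, J) = 6 + J*w (I(w, J) = (J*w + 0) + 6 = J*w + 6 = 6 + J*w)
L(K) = -112 (L(K) = 42 - 1*154 = 42 - 154 = -112)
78370/L(I(-2, -2)*8 + 4) = 78370/(-112) = 78370*(-1/112) = -39185/56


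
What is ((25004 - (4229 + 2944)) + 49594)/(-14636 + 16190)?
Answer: 22475/518 ≈ 43.388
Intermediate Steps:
((25004 - (4229 + 2944)) + 49594)/(-14636 + 16190) = ((25004 - 1*7173) + 49594)/1554 = ((25004 - 7173) + 49594)*(1/1554) = (17831 + 49594)*(1/1554) = 67425*(1/1554) = 22475/518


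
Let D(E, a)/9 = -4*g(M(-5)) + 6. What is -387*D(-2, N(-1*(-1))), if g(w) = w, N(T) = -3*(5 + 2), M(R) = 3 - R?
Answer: 90558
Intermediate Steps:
N(T) = -21 (N(T) = -3*7 = -21)
D(E, a) = -234 (D(E, a) = 9*(-4*(3 - 1*(-5)) + 6) = 9*(-4*(3 + 5) + 6) = 9*(-4*8 + 6) = 9*(-32 + 6) = 9*(-26) = -234)
-387*D(-2, N(-1*(-1))) = -387*(-234) = 90558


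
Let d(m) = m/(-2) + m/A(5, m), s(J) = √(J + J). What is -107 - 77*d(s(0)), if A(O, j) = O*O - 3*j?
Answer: -107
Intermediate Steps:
s(J) = √2*√J (s(J) = √(2*J) = √2*√J)
A(O, j) = O² - 3*j
d(m) = -m/2 + m/(25 - 3*m) (d(m) = m/(-2) + m/(5² - 3*m) = m*(-½) + m/(25 - 3*m) = -m/2 + m/(25 - 3*m))
-107 - 77*d(s(0)) = -107 - 77*√2*√0*(23 - 3*√2*√0)/(2*(-25 + 3*(√2*√0))) = -107 - 77*√2*0*(23 - 3*√2*0)/(2*(-25 + 3*(√2*0))) = -107 - 77*0*(23 - 3*0)/(2*(-25 + 3*0)) = -107 - 77*0*(23 + 0)/(2*(-25 + 0)) = -107 - 77*0*23/(2*(-25)) = -107 - 77*0*(-1)*23/(2*25) = -107 - 77*0 = -107 + 0 = -107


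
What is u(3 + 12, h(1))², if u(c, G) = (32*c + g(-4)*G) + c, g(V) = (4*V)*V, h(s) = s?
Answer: 312481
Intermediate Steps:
g(V) = 4*V²
u(c, G) = 33*c + 64*G (u(c, G) = (32*c + (4*(-4)²)*G) + c = (32*c + (4*16)*G) + c = (32*c + 64*G) + c = 33*c + 64*G)
u(3 + 12, h(1))² = (33*(3 + 12) + 64*1)² = (33*15 + 64)² = (495 + 64)² = 559² = 312481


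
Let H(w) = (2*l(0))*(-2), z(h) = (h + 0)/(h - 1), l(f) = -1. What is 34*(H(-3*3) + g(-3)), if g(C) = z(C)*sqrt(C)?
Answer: 136 + 51*I*sqrt(3)/2 ≈ 136.0 + 44.167*I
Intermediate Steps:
z(h) = h/(-1 + h)
H(w) = 4 (H(w) = (2*(-1))*(-2) = -2*(-2) = 4)
g(C) = C**(3/2)/(-1 + C) (g(C) = (C/(-1 + C))*sqrt(C) = C**(3/2)/(-1 + C))
34*(H(-3*3) + g(-3)) = 34*(4 + (-3)**(3/2)/(-1 - 3)) = 34*(4 - 3*I*sqrt(3)/(-4)) = 34*(4 - 3*I*sqrt(3)*(-1/4)) = 34*(4 + 3*I*sqrt(3)/4) = 136 + 51*I*sqrt(3)/2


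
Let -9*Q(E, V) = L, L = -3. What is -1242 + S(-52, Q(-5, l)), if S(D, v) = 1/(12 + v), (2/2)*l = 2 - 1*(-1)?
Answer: -45951/37 ≈ -1241.9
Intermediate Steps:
l = 3 (l = 2 - 1*(-1) = 2 + 1 = 3)
Q(E, V) = ⅓ (Q(E, V) = -⅑*(-3) = ⅓)
-1242 + S(-52, Q(-5, l)) = -1242 + 1/(12 + ⅓) = -1242 + 1/(37/3) = -1242 + 3/37 = -45951/37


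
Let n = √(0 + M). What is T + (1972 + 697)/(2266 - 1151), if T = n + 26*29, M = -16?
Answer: 843379/1115 + 4*I ≈ 756.39 + 4.0*I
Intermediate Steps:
n = 4*I (n = √(0 - 16) = √(-16) = 4*I ≈ 4.0*I)
T = 754 + 4*I (T = 4*I + 26*29 = 4*I + 754 = 754 + 4*I ≈ 754.0 + 4.0*I)
T + (1972 + 697)/(2266 - 1151) = (754 + 4*I) + (1972 + 697)/(2266 - 1151) = (754 + 4*I) + 2669/1115 = 843379/1115 + 4*I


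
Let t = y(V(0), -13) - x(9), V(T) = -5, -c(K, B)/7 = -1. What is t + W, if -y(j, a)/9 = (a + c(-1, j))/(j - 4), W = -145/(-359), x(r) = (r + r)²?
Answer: -118325/359 ≈ -329.60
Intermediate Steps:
x(r) = 4*r² (x(r) = (2*r)² = 4*r²)
c(K, B) = 7 (c(K, B) = -7*(-1) = 7)
W = 145/359 (W = -145*(-1/359) = 145/359 ≈ 0.40390)
y(j, a) = -9*(7 + a)/(-4 + j) (y(j, a) = -9*(a + 7)/(j - 4) = -9*(7 + a)/(-4 + j))
t = -330 (t = 9*(-7 - 1*(-13))/(-4 - 5) - 4*9² = 9*(-7 + 13)/(-9) - 4*81 = 9*(-⅑)*6 - 1*324 = -6 - 324 = -330)
t + W = -330 + 145/359 = -118325/359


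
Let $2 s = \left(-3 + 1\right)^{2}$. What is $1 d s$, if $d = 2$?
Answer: $4$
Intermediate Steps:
$s = 2$ ($s = \frac{\left(-3 + 1\right)^{2}}{2} = \frac{\left(-2\right)^{2}}{2} = \frac{1}{2} \cdot 4 = 2$)
$1 d s = 1 \cdot 2 \cdot 2 = 2 \cdot 2 = 4$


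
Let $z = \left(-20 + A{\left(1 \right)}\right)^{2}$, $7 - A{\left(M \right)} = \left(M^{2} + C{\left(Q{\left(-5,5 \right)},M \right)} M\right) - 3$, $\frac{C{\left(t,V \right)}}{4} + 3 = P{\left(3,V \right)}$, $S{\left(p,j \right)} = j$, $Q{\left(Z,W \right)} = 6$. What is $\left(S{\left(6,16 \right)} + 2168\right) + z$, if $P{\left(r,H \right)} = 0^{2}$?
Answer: $2185$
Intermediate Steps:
$P{\left(r,H \right)} = 0$
$C{\left(t,V \right)} = -12$ ($C{\left(t,V \right)} = -12 + 4 \cdot 0 = -12 + 0 = -12$)
$A{\left(M \right)} = 10 - M^{2} + 12 M$ ($A{\left(M \right)} = 7 - \left(\left(M^{2} - 12 M\right) - 3\right) = 7 - \left(-3 + M^{2} - 12 M\right) = 7 + \left(3 - M^{2} + 12 M\right) = 10 - M^{2} + 12 M$)
$z = 1$ ($z = \left(-20 + \left(10 - 1^{2} + 12 \cdot 1\right)\right)^{2} = \left(-20 + \left(10 - 1 + 12\right)\right)^{2} = \left(-20 + 21\right)^{2} = 1^{2} = 1$)
$\left(S{\left(6,16 \right)} + 2168\right) + z = \left(16 + 2168\right) + 1 = 2184 + 1 = 2185$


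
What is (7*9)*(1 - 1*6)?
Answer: -315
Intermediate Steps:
(7*9)*(1 - 1*6) = 63*(1 - 6) = 63*(-5) = -315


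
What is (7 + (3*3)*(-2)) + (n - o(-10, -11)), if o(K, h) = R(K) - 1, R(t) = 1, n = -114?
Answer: -125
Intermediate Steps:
o(K, h) = 0 (o(K, h) = 1 - 1 = 0)
(7 + (3*3)*(-2)) + (n - o(-10, -11)) = (7 + (3*3)*(-2)) + (-114 - 1*0) = (7 + 9*(-2)) + (-114 + 0) = (7 - 18) - 114 = -11 - 114 = -125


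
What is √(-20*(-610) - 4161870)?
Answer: I*√4149670 ≈ 2037.1*I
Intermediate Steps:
√(-20*(-610) - 4161870) = √(12200 - 4161870) = √(-4149670) = I*√4149670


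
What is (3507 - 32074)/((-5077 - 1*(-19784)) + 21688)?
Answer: -28567/36395 ≈ -0.78492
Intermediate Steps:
(3507 - 32074)/((-5077 - 1*(-19784)) + 21688) = -28567/((-5077 + 19784) + 21688) = -28567/(14707 + 21688) = -28567/36395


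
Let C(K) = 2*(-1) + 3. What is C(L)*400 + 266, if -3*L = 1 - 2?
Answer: 666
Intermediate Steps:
L = ⅓ (L = -(1 - 2)/3 = -⅓*(-1) = ⅓ ≈ 0.33333)
C(K) = 1 (C(K) = -2 + 3 = 1)
C(L)*400 + 266 = 1*400 + 266 = 400 + 266 = 666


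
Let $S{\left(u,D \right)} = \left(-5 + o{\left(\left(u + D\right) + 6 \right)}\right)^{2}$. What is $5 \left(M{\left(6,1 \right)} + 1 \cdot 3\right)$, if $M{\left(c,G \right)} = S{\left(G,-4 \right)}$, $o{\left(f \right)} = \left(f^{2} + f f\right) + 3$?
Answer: $1295$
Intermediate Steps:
$o{\left(f \right)} = 3 + 2 f^{2}$ ($o{\left(f \right)} = \left(f^{2} + f^{2}\right) + 3 = 2 f^{2} + 3 = 3 + 2 f^{2}$)
$S{\left(u,D \right)} = \left(-2 + 2 \left(6 + D + u\right)^{2}\right)^{2}$ ($S{\left(u,D \right)} = \left(-5 + \left(3 + 2 \left(\left(u + D\right) + 6\right)^{2}\right)\right)^{2} = \left(-5 + \left(3 + 2 \left(\left(D + u\right) + 6\right)^{2}\right)\right)^{2} = \left(-5 + \left(3 + 2 \left(6 + D + u\right)^{2}\right)\right)^{2} = \left(-2 + 2 \left(6 + D + u\right)^{2}\right)^{2}$)
$M{\left(c,G \right)} = 4 \left(-1 + \left(2 + G\right)^{2}\right)^{2}$ ($M{\left(c,G \right)} = 4 \left(-1 + \left(6 - 4 + G\right)^{2}\right)^{2} = 4 \left(-1 + \left(2 + G\right)^{2}\right)^{2}$)
$5 \left(M{\left(6,1 \right)} + 1 \cdot 3\right) = 5 \left(4 \left(-1 + \left(2 + 1\right)^{2}\right)^{2} + 1 \cdot 3\right) = 5 \left(4 \left(-1 + 3^{2}\right)^{2} + 3\right) = 5 \left(4 \left(-1 + 9\right)^{2} + 3\right) = 5 \left(4 \cdot 8^{2} + 3\right) = 5 \left(4 \cdot 64 + 3\right) = 5 \left(256 + 3\right) = 5 \cdot 259 = 1295$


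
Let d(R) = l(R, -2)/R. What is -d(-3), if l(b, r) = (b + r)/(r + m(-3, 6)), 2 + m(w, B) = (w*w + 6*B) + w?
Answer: -5/114 ≈ -0.043860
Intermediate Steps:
m(w, B) = -2 + w + w² + 6*B (m(w, B) = -2 + ((w*w + 6*B) + w) = -2 + ((w² + 6*B) + w) = -2 + (w + w² + 6*B) = -2 + w + w² + 6*B)
l(b, r) = (b + r)/(40 + r) (l(b, r) = (b + r)/(r + (-2 - 3 + (-3)² + 6*6)) = (b + r)/(r + (-2 - 3 + 9 + 36)) = (b + r)/(r + 40) = (b + r)/(40 + r))
d(R) = (-1/19 + R/38)/R (d(R) = ((R - 2)/(40 - 2))/R = ((-2 + R)/38)/R = (-1/19 + R/38)/R)
-d(-3) = -(-2 - 3)/(38*(-3)) = -(-1)*(-5)/(38*3) = -1*5/114 = -5/114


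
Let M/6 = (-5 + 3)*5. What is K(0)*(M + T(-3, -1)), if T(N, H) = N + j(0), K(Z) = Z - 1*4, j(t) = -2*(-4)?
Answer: 220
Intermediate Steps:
j(t) = 8
K(Z) = -4 + Z (K(Z) = Z - 4 = -4 + Z)
M = -60 (M = 6*((-5 + 3)*5) = 6*(-2*5) = 6*(-10) = -60)
T(N, H) = 8 + N (T(N, H) = N + 8 = 8 + N)
K(0)*(M + T(-3, -1)) = (-4 + 0)*(-60 + (8 - 3)) = -4*(-60 + 5) = -4*(-55) = 220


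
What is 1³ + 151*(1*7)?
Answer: 1058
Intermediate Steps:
1³ + 151*(1*7) = 1 + 151*7 = 1 + 1057 = 1058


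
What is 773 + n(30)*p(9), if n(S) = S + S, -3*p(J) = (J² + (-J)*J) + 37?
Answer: 33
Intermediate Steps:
p(J) = -37/3 (p(J) = -((J² + (-J)*J) + 37)/3 = -((J² - J²) + 37)/3 = -(0 + 37)/3 = -⅓*37 = -37/3)
n(S) = 2*S
773 + n(30)*p(9) = 773 + (2*30)*(-37/3) = 773 + 60*(-37/3) = 773 - 740 = 33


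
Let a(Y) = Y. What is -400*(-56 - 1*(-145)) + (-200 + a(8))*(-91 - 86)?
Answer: -1616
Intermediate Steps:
-400*(-56 - 1*(-145)) + (-200 + a(8))*(-91 - 86) = -400*(-56 - 1*(-145)) + (-200 + 8)*(-91 - 86) = -400*(-56 + 145) - 192*(-177) = -400*89 + 33984 = -35600 + 33984 = -1616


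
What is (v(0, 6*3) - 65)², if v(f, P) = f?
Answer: 4225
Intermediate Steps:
(v(0, 6*3) - 65)² = (0 - 65)² = (-65)² = 4225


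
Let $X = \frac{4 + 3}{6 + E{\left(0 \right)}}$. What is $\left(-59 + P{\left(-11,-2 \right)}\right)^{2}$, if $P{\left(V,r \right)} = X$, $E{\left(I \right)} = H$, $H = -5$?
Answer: $2704$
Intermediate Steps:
$E{\left(I \right)} = -5$
$X = 7$ ($X = \frac{4 + 3}{6 - 5} = \frac{7}{1} = 7 \cdot 1 = 7$)
$P{\left(V,r \right)} = 7$
$\left(-59 + P{\left(-11,-2 \right)}\right)^{2} = \left(-59 + 7\right)^{2} = \left(-52\right)^{2} = 2704$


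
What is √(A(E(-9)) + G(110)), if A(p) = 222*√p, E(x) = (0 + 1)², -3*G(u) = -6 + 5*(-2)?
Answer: √2046/3 ≈ 15.078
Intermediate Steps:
G(u) = 16/3 (G(u) = -(-6 + 5*(-2))/3 = -(-6 - 10)/3 = -⅓*(-16) = 16/3)
E(x) = 1 (E(x) = 1² = 1)
√(A(E(-9)) + G(110)) = √(222*√1 + 16/3) = √(222*1 + 16/3) = √(222 + 16/3) = √(682/3) = √2046/3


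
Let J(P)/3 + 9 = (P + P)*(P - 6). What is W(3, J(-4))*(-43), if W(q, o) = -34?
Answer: 1462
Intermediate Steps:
J(P) = -27 + 6*P*(-6 + P) (J(P) = -27 + 3*((P + P)*(P - 6)) = -27 + 3*((2*P)*(-6 + P)) = -27 + 3*(2*P*(-6 + P)) = -27 + 6*P*(-6 + P))
W(3, J(-4))*(-43) = -34*(-43) = 1462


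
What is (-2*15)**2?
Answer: 900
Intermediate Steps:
(-2*15)**2 = (-30)**2 = 900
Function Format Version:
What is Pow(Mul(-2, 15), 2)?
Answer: 900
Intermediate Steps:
Pow(Mul(-2, 15), 2) = Pow(-30, 2) = 900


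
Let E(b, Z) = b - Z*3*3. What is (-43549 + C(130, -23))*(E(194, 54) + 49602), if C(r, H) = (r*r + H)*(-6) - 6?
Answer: -7140926270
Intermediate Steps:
E(b, Z) = b - 9*Z (E(b, Z) = b - 3*Z*3 = b - 9*Z)
C(r, H) = -6 - 6*H - 6*r² (C(r, H) = (r² + H)*(-6) - 6 = (H + r²)*(-6) - 6 = (-6*H - 6*r²) - 6 = -6 - 6*H - 6*r²)
(-43549 + C(130, -23))*(E(194, 54) + 49602) = (-43549 + (-6 - 6*(-23) - 6*130²))*((194 - 9*54) + 49602) = (-43549 + (-6 + 138 - 6*16900))*((194 - 486) + 49602) = (-43549 + (-6 + 138 - 101400))*(-292 + 49602) = (-43549 - 101268)*49310 = -144817*49310 = -7140926270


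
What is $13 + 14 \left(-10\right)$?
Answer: $-127$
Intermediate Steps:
$13 + 14 \left(-10\right) = 13 - 140 = -127$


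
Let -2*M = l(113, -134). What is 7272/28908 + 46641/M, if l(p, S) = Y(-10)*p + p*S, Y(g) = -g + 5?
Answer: 11088820/1542563 ≈ 7.1886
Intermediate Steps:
Y(g) = 5 - g
l(p, S) = 15*p + S*p (l(p, S) = (5 - 1*(-10))*p + p*S = (5 + 10)*p + S*p = 15*p + S*p)
M = 13447/2 (M = -113*(15 - 134)/2 = -113*(-119)/2 = -½*(-13447) = 13447/2 ≈ 6723.5)
7272/28908 + 46641/M = 7272/28908 + 46641/(13447/2) = 7272*(1/28908) + 46641*(2/13447) = 202/803 + 13326/1921 = 11088820/1542563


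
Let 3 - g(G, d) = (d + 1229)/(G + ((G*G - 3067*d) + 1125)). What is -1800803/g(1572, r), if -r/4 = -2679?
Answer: -54730168649073/91188218 ≈ -6.0019e+5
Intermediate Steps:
r = 10716 (r = -4*(-2679) = 10716)
g(G, d) = 3 - (1229 + d)/(1125 + G + G**2 - 3067*d) (g(G, d) = 3 - (d + 1229)/(G + ((G*G - 3067*d) + 1125)) = 3 - (1229 + d)/(G + ((G**2 - 3067*d) + 1125)) = 3 - (1229 + d)/(G + (1125 + G**2 - 3067*d)) = 3 - (1229 + d)/(1125 + G + G**2 - 3067*d))
-1800803/g(1572, r) = -1800803*(1125 + 1572 + 1572**2 - 3067*10716)/(2146 - 9202*10716 + 3*1572 + 3*1572**2) = -1800803*(1125 + 1572 + 2471184 - 32865972)/(2146 - 98608632 + 4716 + 3*2471184) = -1800803*(-30392091/(2146 - 98608632 + 4716 + 7413552)) = -1800803/((-1/30392091*(-91188218))) = -1800803/91188218/30392091 = -1800803*30392091/91188218 = -54730168649073/91188218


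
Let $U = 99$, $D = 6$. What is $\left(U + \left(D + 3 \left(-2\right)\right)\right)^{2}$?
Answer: $9801$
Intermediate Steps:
$\left(U + \left(D + 3 \left(-2\right)\right)\right)^{2} = \left(99 + \left(6 + 3 \left(-2\right)\right)\right)^{2} = \left(99 + \left(6 - 6\right)\right)^{2} = \left(99 + 0\right)^{2} = 99^{2} = 9801$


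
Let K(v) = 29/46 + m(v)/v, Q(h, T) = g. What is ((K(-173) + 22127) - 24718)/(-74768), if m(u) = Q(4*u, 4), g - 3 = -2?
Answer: 20614207/595003744 ≈ 0.034645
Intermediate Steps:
g = 1 (g = 3 - 2 = 1)
Q(h, T) = 1
m(u) = 1
K(v) = 29/46 + 1/v
((K(-173) + 22127) - 24718)/(-74768) = (((29/46 + 1/(-173)) + 22127) - 24718)/(-74768) = (((29/46 - 1/173) + 22127) - 24718)*(-1/74768) = ((4971/7958 + 22127) - 24718)*(-1/74768) = (176091637/7958 - 24718)*(-1/74768) = -20614207/7958*(-1/74768) = 20614207/595003744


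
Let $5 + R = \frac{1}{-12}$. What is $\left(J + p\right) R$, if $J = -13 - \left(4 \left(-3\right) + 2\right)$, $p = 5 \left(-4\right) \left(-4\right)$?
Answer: $- \frac{4697}{12} \approx -391.42$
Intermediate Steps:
$R = - \frac{61}{12}$ ($R = -5 + \frac{1}{-12} = -5 - \frac{1}{12} = - \frac{61}{12} \approx -5.0833$)
$p = 80$ ($p = \left(-20\right) \left(-4\right) = 80$)
$J = -3$ ($J = -13 - \left(-12 + 2\right) = -13 - -10 = -13 + 10 = -3$)
$\left(J + p\right) R = \left(-3 + 80\right) \left(- \frac{61}{12}\right) = 77 \left(- \frac{61}{12}\right) = - \frac{4697}{12}$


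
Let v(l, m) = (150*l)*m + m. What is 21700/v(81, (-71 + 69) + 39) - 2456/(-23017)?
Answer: 1603654572/10348143979 ≈ 0.15497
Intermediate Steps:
v(l, m) = m + 150*l*m (v(l, m) = 150*l*m + m = m + 150*l*m)
21700/v(81, (-71 + 69) + 39) - 2456/(-23017) = 21700/((((-71 + 69) + 39)*(1 + 150*81))) - 2456/(-23017) = 21700/(((-2 + 39)*(1 + 12150))) - 2456*(-1/23017) = 21700/((37*12151)) + 2456/23017 = 21700/449587 + 2456/23017 = 1603654572/10348143979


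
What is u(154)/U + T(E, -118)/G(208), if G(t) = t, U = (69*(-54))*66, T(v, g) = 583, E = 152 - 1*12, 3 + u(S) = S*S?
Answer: 1504747/555984 ≈ 2.7065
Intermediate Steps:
u(S) = -3 + S**2 (u(S) = -3 + S*S = -3 + S**2)
E = 140 (E = 152 - 12 = 140)
U = -245916 (U = -3726*66 = -245916)
u(154)/U + T(E, -118)/G(208) = (-3 + 154**2)/(-245916) + 583/208 = (-3 + 23716)*(-1/245916) + 583*(1/208) = 23713*(-1/245916) + 583/208 = -1031/10692 + 583/208 = 1504747/555984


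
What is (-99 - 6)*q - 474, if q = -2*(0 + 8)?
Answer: 1206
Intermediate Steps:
q = -16 (q = -2*8 = -16)
(-99 - 6)*q - 474 = (-99 - 6)*(-16) - 474 = -105*(-16) - 474 = 1680 - 474 = 1206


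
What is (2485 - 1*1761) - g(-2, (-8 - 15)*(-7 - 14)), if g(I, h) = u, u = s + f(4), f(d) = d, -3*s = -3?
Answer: 719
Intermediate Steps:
s = 1 (s = -⅓*(-3) = 1)
u = 5 (u = 1 + 4 = 5)
g(I, h) = 5
(2485 - 1*1761) - g(-2, (-8 - 15)*(-7 - 14)) = (2485 - 1*1761) - 1*5 = (2485 - 1761) - 5 = 724 - 5 = 719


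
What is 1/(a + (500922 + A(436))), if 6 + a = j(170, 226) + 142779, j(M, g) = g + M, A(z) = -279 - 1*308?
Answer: 1/643504 ≈ 1.5540e-6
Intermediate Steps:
A(z) = -587 (A(z) = -279 - 308 = -587)
j(M, g) = M + g
a = 143169 (a = -6 + ((170 + 226) + 142779) = -6 + (396 + 142779) = -6 + 143175 = 143169)
1/(a + (500922 + A(436))) = 1/(143169 + (500922 - 587)) = 1/(143169 + 500335) = 1/643504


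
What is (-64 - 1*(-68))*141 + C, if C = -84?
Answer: 480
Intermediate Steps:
(-64 - 1*(-68))*141 + C = (-64 - 1*(-68))*141 - 84 = (-64 + 68)*141 - 84 = 4*141 - 84 = 564 - 84 = 480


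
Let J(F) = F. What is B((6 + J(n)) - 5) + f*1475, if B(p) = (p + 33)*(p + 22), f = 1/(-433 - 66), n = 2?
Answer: 447625/499 ≈ 897.04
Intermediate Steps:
f = -1/499 (f = 1/(-499) = -1/499 ≈ -0.0020040)
B(p) = (22 + p)*(33 + p) (B(p) = (33 + p)*(22 + p) = (22 + p)*(33 + p))
B((6 + J(n)) - 5) + f*1475 = (726 + ((6 + 2) - 5)² + 55*((6 + 2) - 5)) - 1/499*1475 = (726 + (8 - 5)² + 55*(8 - 5)) - 1475/499 = (726 + 3² + 55*3) - 1475/499 = (726 + 9 + 165) - 1475/499 = 900 - 1475/499 = 447625/499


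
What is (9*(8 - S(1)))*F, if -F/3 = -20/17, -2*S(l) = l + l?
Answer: 4860/17 ≈ 285.88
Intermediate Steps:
S(l) = -l (S(l) = -(l + l)/2 = -l)
F = 60/17 (F = -(-60)/17 = -3*(-20/17) = 60/17 ≈ 3.5294)
(9*(8 - S(1)))*F = (9*(8 - (-1)))*(60/17) = (9*(8 - 1*(-1)))*(60/17) = (9*(8 + 1))*(60/17) = (9*9)*(60/17) = 81*(60/17) = 4860/17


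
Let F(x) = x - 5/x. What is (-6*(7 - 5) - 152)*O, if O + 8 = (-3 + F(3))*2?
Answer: 5576/3 ≈ 1858.7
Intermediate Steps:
F(x) = x - 5/x
O = -34/3 (O = -8 + (-3 + (3 - 5/3))*2 = -8 + (-3 + 4/3)*2 = -8 - 5/3*2 = -8 - 10/3 = -34/3 ≈ -11.333)
(-6*(7 - 5) - 152)*O = (-6*(7 - 5) - 152)*(-34/3) = (-6*2 - 152)*(-34/3) = (-12 - 152)*(-34/3) = -164*(-34/3) = 5576/3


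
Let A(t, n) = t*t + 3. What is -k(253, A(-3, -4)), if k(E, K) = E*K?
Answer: -3036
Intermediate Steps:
A(t, n) = 3 + t² (A(t, n) = t² + 3 = 3 + t²)
-k(253, A(-3, -4)) = -253*(3 + (-3)²) = -253*(3 + 9) = -253*12 = -1*3036 = -3036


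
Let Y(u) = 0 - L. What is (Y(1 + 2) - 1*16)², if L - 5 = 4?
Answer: 625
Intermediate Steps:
L = 9 (L = 5 + 4 = 9)
Y(u) = -9 (Y(u) = 0 - 1*9 = 0 - 9 = -9)
(Y(1 + 2) - 1*16)² = (-9 - 1*16)² = (-9 - 16)² = (-25)² = 625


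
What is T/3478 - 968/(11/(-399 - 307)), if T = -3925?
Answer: 216077259/3478 ≈ 62127.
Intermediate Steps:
T/3478 - 968/(11/(-399 - 307)) = -3925/3478 - 968/(11/(-399 - 307)) = -3925*1/3478 - 968/(11/(-706)) = -3925/3478 - 968/(11*(-1/706)) = -3925/3478 - 968/(-11/706) = -3925/3478 - 968*(-706/11) = -3925/3478 + 62128 = 216077259/3478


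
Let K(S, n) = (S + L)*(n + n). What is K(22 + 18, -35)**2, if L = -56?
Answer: 1254400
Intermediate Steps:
K(S, n) = 2*n*(-56 + S) (K(S, n) = (S - 56)*(n + n) = (-56 + S)*(2*n) = 2*n*(-56 + S))
K(22 + 18, -35)**2 = (2*(-35)*(-56 + (22 + 18)))**2 = (2*(-35)*(-56 + 40))**2 = (2*(-35)*(-16))**2 = 1120**2 = 1254400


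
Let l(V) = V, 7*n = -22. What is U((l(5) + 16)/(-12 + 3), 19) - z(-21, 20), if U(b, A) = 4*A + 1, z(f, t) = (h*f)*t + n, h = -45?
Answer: -131739/7 ≈ -18820.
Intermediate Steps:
n = -22/7 (n = (1/7)*(-22) = -22/7 ≈ -3.1429)
z(f, t) = -22/7 - 45*f*t (z(f, t) = (-45*f)*t - 22/7 = -45*f*t - 22/7 = -22/7 - 45*f*t)
U(b, A) = 1 + 4*A
U((l(5) + 16)/(-12 + 3), 19) - z(-21, 20) = (1 + 4*19) - (-22/7 - 45*(-21)*20) = (1 + 76) - (-22/7 + 18900) = 77 - 1*132278/7 = 77 - 132278/7 = -131739/7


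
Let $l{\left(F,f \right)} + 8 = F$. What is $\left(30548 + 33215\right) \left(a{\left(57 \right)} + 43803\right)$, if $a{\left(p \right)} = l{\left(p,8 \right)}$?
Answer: $2796135076$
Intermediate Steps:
$l{\left(F,f \right)} = -8 + F$
$a{\left(p \right)} = -8 + p$
$\left(30548 + 33215\right) \left(a{\left(57 \right)} + 43803\right) = \left(30548 + 33215\right) \left(\left(-8 + 57\right) + 43803\right) = 63763 \left(49 + 43803\right) = 63763 \cdot 43852 = 2796135076$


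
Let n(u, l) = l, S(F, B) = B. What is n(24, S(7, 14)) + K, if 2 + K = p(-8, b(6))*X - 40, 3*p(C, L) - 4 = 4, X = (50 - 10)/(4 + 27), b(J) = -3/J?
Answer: -2284/93 ≈ -24.559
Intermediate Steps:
X = 40/31 ≈ 1.2903
p(C, L) = 8/3 (p(C, L) = 4/3 + (⅓)*4 = 4/3 + 4/3 = 8/3)
K = -3586/93 (K = -2 + ((8/3)*(40/31) - 40) = -2 + (320/93 - 40) = -2 - 3400/93 = -3586/93 ≈ -38.559)
n(24, S(7, 14)) + K = 14 - 3586/93 = -2284/93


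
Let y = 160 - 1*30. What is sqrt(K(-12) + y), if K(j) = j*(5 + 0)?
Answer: sqrt(70) ≈ 8.3666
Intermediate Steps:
K(j) = 5*j (K(j) = j*5 = 5*j)
y = 130 (y = 160 - 30 = 130)
sqrt(K(-12) + y) = sqrt(5*(-12) + 130) = sqrt(-60 + 130) = sqrt(70)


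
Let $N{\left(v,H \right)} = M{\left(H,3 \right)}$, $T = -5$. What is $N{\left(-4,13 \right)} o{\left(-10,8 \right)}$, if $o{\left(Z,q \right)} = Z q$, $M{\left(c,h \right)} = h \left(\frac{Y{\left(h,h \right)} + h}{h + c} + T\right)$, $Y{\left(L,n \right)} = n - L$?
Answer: $1155$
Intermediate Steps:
$M{\left(c,h \right)} = h \left(-5 + \frac{h}{c + h}\right)$ ($M{\left(c,h \right)} = h \left(\frac{\left(h - h\right) + h}{h + c} - 5\right) = h \left(\frac{0 + h}{c + h} - 5\right) = h \left(\frac{h}{c + h} - 5\right) = h \left(-5 + \frac{h}{c + h}\right)$)
$N{\left(v,H \right)} = \frac{3 \left(-12 - 5 H\right)}{3 + H}$ ($N{\left(v,H \right)} = \frac{3 \left(- 5 H - 12\right)}{H + 3} = \frac{3 \left(- 5 H - 12\right)}{3 + H} = \frac{3 \left(-12 - 5 H\right)}{3 + H}$)
$N{\left(-4,13 \right)} o{\left(-10,8 \right)} = \frac{3 \left(-12 - 65\right)}{3 + 13} \left(\left(-10\right) 8\right) = \frac{3 \left(-12 - 65\right)}{16} \left(-80\right) = 3 \cdot \frac{1}{16} \left(-77\right) \left(-80\right) = \left(- \frac{231}{16}\right) \left(-80\right) = 1155$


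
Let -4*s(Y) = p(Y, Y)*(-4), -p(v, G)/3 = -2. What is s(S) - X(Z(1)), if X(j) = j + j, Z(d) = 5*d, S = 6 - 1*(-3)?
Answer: -4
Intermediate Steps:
S = 9 (S = 6 + 3 = 9)
p(v, G) = 6 (p(v, G) = -3*(-2) = 6)
X(j) = 2*j
s(Y) = 6 (s(Y) = -3*(-4)/2 = -1/4*(-24) = 6)
s(S) - X(Z(1)) = 6 - 2*5*1 = 6 - 2*5 = 6 - 1*10 = 6 - 10 = -4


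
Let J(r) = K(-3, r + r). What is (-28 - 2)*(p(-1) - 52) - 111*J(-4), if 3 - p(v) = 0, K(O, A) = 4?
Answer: 1026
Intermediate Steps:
J(r) = 4
p(v) = 3 (p(v) = 3 - 1*0 = 3 + 0 = 3)
(-28 - 2)*(p(-1) - 52) - 111*J(-4) = (-28 - 2)*(3 - 52) - 111*4 = -30*(-49) - 444 = 1470 - 444 = 1026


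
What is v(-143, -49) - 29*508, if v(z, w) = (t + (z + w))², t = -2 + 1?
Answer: 22517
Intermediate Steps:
t = -1
v(z, w) = (-1 + w + z)² (v(z, w) = (-1 + (z + w))² = (-1 + (w + z))² = (-1 + w + z)²)
v(-143, -49) - 29*508 = (-1 - 49 - 143)² - 29*508 = (-193)² - 14732 = 37249 - 14732 = 22517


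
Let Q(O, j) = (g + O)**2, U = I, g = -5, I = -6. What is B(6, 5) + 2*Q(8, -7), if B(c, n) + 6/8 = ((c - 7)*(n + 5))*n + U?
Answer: -155/4 ≈ -38.750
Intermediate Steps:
U = -6
B(c, n) = -27/4 + n*(-7 + c)*(5 + n) (B(c, n) = -3/4 + (((c - 7)*(n + 5))*n - 6) = -3/4 + (((-7 + c)*(5 + n))*n - 6) = -3/4 + (n*(-7 + c)*(5 + n) - 6) = -3/4 + (-6 + n*(-7 + c)*(5 + n)) = -27/4 + n*(-7 + c)*(5 + n))
Q(O, j) = (-5 + O)**2
B(6, 5) + 2*Q(8, -7) = (-27/4 - 35*5 - 7*5**2 + 6*5**2 + 5*6*5) + 2*(-5 + 8)**2 = (-27/4 - 175 - 7*25 + 6*25 + 150) + 2*3**2 = (-27/4 - 175 - 175 + 150 + 150) + 2*9 = -227/4 + 18 = -155/4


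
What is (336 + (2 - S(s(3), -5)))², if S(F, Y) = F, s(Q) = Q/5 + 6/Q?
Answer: 2812329/25 ≈ 1.1249e+5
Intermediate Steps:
s(Q) = 6/Q + Q/5 (s(Q) = Q*(⅕) + 6/Q = Q/5 + 6/Q = 6/Q + Q/5)
(336 + (2 - S(s(3), -5)))² = (336 + (2 - (6/3 + (⅕)*3)))² = (336 + (2 - (6*(⅓) + ⅗)))² = (336 + (2 - (2 + ⅗)))² = (336 + (2 - 1*13/5))² = (336 + (2 - 13/5))² = (336 - ⅗)² = (1677/5)² = 2812329/25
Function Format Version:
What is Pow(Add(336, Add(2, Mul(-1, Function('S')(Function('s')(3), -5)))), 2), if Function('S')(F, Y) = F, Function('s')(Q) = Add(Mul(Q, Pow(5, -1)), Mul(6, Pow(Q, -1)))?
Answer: Rational(2812329, 25) ≈ 1.1249e+5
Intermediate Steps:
Function('s')(Q) = Add(Mul(6, Pow(Q, -1)), Mul(Rational(1, 5), Q)) (Function('s')(Q) = Add(Mul(Q, Rational(1, 5)), Mul(6, Pow(Q, -1))) = Add(Mul(Rational(1, 5), Q), Mul(6, Pow(Q, -1))) = Add(Mul(6, Pow(Q, -1)), Mul(Rational(1, 5), Q)))
Pow(Add(336, Add(2, Mul(-1, Function('S')(Function('s')(3), -5)))), 2) = Pow(Add(336, Add(2, Mul(-1, Add(Mul(6, Pow(3, -1)), Mul(Rational(1, 5), 3))))), 2) = Pow(Add(336, Add(2, Mul(-1, Add(Mul(6, Rational(1, 3)), Rational(3, 5))))), 2) = Pow(Add(336, Add(2, Mul(-1, Add(2, Rational(3, 5))))), 2) = Pow(Add(336, Add(2, Mul(-1, Rational(13, 5)))), 2) = Pow(Add(336, Add(2, Rational(-13, 5))), 2) = Pow(Add(336, Rational(-3, 5)), 2) = Pow(Rational(1677, 5), 2) = Rational(2812329, 25)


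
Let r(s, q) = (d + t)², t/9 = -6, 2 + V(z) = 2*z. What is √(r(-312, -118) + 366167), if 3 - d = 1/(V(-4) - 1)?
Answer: √44619807/11 ≈ 607.25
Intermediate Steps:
V(z) = -2 + 2*z
d = 34/11 (d = 3 - 1/((-2 + 2*(-4)) - 1) = 3 - 1/((-2 - 8) - 1) = 3 - 1/(-10 - 1) = 3 - 1/(-11) = 3 - 1*(-1/11) = 3 + 1/11 = 34/11 ≈ 3.0909)
t = -54 (t = 9*(-6) = -54)
r(s, q) = 313600/121 (r(s, q) = (34/11 - 54)² = (-560/11)² = 313600/121)
√(r(-312, -118) + 366167) = √(313600/121 + 366167) = √(44619807/121) = √44619807/11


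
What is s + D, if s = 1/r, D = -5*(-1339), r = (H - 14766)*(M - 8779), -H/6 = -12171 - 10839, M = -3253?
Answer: 9931854466559/1483473408 ≈ 6695.0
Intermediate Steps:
H = 138060 (H = -6*(-12171 - 10839) = -6*(-23010) = 138060)
r = -1483473408 (r = (138060 - 14766)*(-3253 - 8779) = 123294*(-12032) = -1483473408)
D = 6695
s = -1/1483473408 (s = 1/(-1483473408) = -1/1483473408 ≈ -6.7409e-10)
s + D = -1/1483473408 + 6695 = 9931854466559/1483473408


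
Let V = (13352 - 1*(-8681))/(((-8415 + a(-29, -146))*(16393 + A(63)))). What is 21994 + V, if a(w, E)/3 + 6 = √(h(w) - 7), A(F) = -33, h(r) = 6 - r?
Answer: 2843201693730199/129271697480 - 22033*√7/193907546220 ≈ 21994.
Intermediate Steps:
a(w, E) = -18 + 3*√(-1 - w) (a(w, E) = -18 + 3*√((6 - w) - 7) = -18 + 3*√(-1 - w))
V = 22033/(-137963880 + 98160*√7) (V = (13352 - 1*(-8681))/(((-8415 + (-18 + 3*√(-1 - 1*(-29))))*(16393 - 33))) = (13352 + 8681)/(((-8415 + (-18 + 3*√(-1 + 29)))*16360)) = 22033/(((-8415 + (-18 + 3*√28))*16360)) = 22033/(((-8415 + (-18 + 3*(2*√7)))*16360)) = 22033/(((-8415 + (-18 + 6*√7))*16360)) = 22033/(((-8433 + 6*√7)*16360)) = 22033/(-137963880 + 98160*√7) ≈ -0.00016000)
21994 + V = 21994 + (-20644921/129271697480 - 22033*√7/193907546220) = 2843201693730199/129271697480 - 22033*√7/193907546220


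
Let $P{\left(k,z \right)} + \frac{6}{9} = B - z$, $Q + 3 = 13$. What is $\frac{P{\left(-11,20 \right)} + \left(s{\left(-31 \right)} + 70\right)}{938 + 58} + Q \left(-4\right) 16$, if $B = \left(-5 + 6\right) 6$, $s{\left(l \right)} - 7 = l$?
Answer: $- \frac{956113}{1494} \approx -639.97$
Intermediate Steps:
$s{\left(l \right)} = 7 + l$
$Q = 10$ ($Q = -3 + 13 = 10$)
$B = 6$ ($B = 1 \cdot 6 = 6$)
$P{\left(k,z \right)} = \frac{16}{3} - z$ ($P{\left(k,z \right)} = - \frac{2}{3} - \left(-6 + z\right) = \frac{16}{3} - z$)
$\frac{P{\left(-11,20 \right)} + \left(s{\left(-31 \right)} + 70\right)}{938 + 58} + Q \left(-4\right) 16 = \frac{\left(\frac{16}{3} - 20\right) + \left(\left(7 - 31\right) + 70\right)}{938 + 58} + 10 \left(-4\right) 16 = \frac{\left(\frac{16}{3} - 20\right) + \left(-24 + 70\right)}{996} - 640 = \left(- \frac{44}{3} + 46\right) \frac{1}{996} - 640 = \frac{94}{3} \cdot \frac{1}{996} - 640 = \frac{47}{1494} - 640 = - \frac{956113}{1494}$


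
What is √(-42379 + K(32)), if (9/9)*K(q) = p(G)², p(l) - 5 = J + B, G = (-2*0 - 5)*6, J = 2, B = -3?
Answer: 9*I*√523 ≈ 205.82*I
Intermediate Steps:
G = -30 (G = (0 - 5)*6 = -5*6 = -30)
p(l) = 4 (p(l) = 5 + (2 - 3) = 5 - 1 = 4)
K(q) = 16 (K(q) = 4² = 16)
√(-42379 + K(32)) = √(-42379 + 16) = √(-42363) = 9*I*√523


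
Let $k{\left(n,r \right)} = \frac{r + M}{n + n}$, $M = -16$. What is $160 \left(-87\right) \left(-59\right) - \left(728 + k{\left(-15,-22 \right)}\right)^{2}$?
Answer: $\frac{65126279}{225} \approx 2.8945 \cdot 10^{5}$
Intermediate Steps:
$k{\left(n,r \right)} = \frac{-16 + r}{2 n}$ ($k{\left(n,r \right)} = \frac{r - 16}{n + n} = \frac{-16 + r}{2 n}$)
$160 \left(-87\right) \left(-59\right) - \left(728 + k{\left(-15,-22 \right)}\right)^{2} = 160 \left(-87\right) \left(-59\right) - \left(728 + \frac{-16 - 22}{2 \left(-15\right)}\right)^{2} = \left(-13920\right) \left(-59\right) - \left(728 + \frac{1}{2} \left(- \frac{1}{15}\right) \left(-38\right)\right)^{2} = 821280 - \left(728 + \frac{19}{15}\right)^{2} = 821280 - \left(\frac{10939}{15}\right)^{2} = 821280 - \frac{119661721}{225} = \frac{65126279}{225}$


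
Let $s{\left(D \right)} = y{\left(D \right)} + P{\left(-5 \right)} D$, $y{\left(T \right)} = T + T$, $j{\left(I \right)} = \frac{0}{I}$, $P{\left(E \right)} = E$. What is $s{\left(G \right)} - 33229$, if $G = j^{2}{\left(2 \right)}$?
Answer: $-33229$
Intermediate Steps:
$j{\left(I \right)} = 0$
$y{\left(T \right)} = 2 T$
$G = 0$ ($G = 0^{2} = 0$)
$s{\left(D \right)} = - 3 D$ ($s{\left(D \right)} = 2 D - 5 D = - 3 D$)
$s{\left(G \right)} - 33229 = \left(-3\right) 0 - 33229 = 0 - 33229 = -33229$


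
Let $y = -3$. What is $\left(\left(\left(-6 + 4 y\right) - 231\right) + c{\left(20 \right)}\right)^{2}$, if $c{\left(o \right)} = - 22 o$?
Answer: $474721$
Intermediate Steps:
$\left(\left(\left(-6 + 4 y\right) - 231\right) + c{\left(20 \right)}\right)^{2} = \left(\left(\left(-6 + 4 \left(-3\right)\right) - 231\right) - 440\right)^{2} = \left(\left(\left(-6 - 12\right) - 231\right) - 440\right)^{2} = \left(\left(-18 - 231\right) - 440\right)^{2} = \left(-249 - 440\right)^{2} = \left(-689\right)^{2} = 474721$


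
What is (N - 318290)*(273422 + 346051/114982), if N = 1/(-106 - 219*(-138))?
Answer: -301361922131383451745/3462797912 ≈ -8.7028e+10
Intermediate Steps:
N = 1/30116 (N = 1/(-106 + 30222) = 1/30116 ≈ 3.3205e-5)
(N - 318290)*(273422 + 346051/114982) = (1/30116 - 318290)*(273422 + 346051/114982) = -9585621639*(273422 + 346051*(1/114982))/30116 = -9585621639*(273422 + 346051/114982)/30116 = -9585621639/30116*31438954455/114982 = -301361922131383451745/3462797912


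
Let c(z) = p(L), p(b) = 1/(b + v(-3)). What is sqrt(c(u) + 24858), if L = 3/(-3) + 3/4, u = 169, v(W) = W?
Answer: 5*sqrt(168038)/13 ≈ 157.66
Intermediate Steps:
L = -1/4 (L = 3*(-1/3) + 3*(1/4) = -1 + 3/4 = -1/4 ≈ -0.25000)
p(b) = 1/(-3 + b) (p(b) = 1/(b - 3) = 1/(-3 + b))
c(z) = -4/13 (c(z) = 1/(-3 - 1/4) = 1/(-13/4) = -4/13)
sqrt(c(u) + 24858) = sqrt(-4/13 + 24858) = sqrt(323150/13) = 5*sqrt(168038)/13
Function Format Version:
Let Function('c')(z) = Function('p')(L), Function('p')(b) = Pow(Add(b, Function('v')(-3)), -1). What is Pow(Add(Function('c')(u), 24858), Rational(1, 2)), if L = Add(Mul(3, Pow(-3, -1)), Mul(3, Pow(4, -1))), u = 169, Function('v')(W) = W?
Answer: Mul(Rational(5, 13), Pow(168038, Rational(1, 2))) ≈ 157.66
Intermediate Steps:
L = Rational(-1, 4) (L = Add(Mul(3, Rational(-1, 3)), Mul(3, Rational(1, 4))) = Add(-1, Rational(3, 4)) = Rational(-1, 4) ≈ -0.25000)
Function('p')(b) = Pow(Add(-3, b), -1) (Function('p')(b) = Pow(Add(b, -3), -1) = Pow(Add(-3, b), -1))
Function('c')(z) = Rational(-4, 13) (Function('c')(z) = Pow(Add(-3, Rational(-1, 4)), -1) = Pow(Rational(-13, 4), -1) = Rational(-4, 13))
Pow(Add(Function('c')(u), 24858), Rational(1, 2)) = Pow(Add(Rational(-4, 13), 24858), Rational(1, 2)) = Pow(Rational(323150, 13), Rational(1, 2)) = Mul(Rational(5, 13), Pow(168038, Rational(1, 2)))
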